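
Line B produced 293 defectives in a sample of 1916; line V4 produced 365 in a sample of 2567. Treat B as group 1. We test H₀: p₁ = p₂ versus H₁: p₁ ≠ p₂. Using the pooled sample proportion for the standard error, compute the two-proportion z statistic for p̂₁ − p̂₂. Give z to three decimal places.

p̂₁ = 293/1916 = 0.15292, p̂₂ = 365/2567 = 0.14219.
Pooled p̂ = (293+365)/(1916+2567) = 658/4483 = 0.14678.
SE = √(0.125233 × 0.00091148) = 0.01068.
z = (0.15292 − 0.14219)/0.01068 = 0.01073/0.01068 = 1.005.

z = 1.005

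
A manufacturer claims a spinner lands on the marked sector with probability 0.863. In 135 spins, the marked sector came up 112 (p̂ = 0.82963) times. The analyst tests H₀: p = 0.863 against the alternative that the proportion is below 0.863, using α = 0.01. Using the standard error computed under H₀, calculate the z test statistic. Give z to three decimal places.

p̂ = 112/135 ≈ 0.82963.
Under H₀, SE = √(0.863·0.137/135) = √(0.000875785) = 0.02959.
z = (0.82963 − 0.863)/0.02959 = -0.03337/0.02959 = -1.128.
p-value = P(Z < -1.128) ≈ 0.1297. With α = 0.01, fail to reject H₀.

z = -1.128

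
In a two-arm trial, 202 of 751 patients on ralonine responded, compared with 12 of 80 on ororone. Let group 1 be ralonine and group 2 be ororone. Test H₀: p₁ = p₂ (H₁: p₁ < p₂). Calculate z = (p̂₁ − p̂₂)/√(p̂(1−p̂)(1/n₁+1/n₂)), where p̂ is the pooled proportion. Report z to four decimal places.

z = 2.3135

p̂₁ = 202/751 = 0.268975, p̂₂ = 12/80 = 0.150000.
Pooled p̂ = (202+12)/(751+80) = 214/831 = 0.257521.
SE = √(p̂(1−p̂)(1/n₁+1/n₂)) = √(0.257521·0.742479·0.0138316) = √(0.00264465) = 0.051426.
z = (0.268975 − 0.150000)/0.051426 = 0.118975/0.051426 = 2.3135.
p-value = P(Z < 2.314) ≈ 0.9897.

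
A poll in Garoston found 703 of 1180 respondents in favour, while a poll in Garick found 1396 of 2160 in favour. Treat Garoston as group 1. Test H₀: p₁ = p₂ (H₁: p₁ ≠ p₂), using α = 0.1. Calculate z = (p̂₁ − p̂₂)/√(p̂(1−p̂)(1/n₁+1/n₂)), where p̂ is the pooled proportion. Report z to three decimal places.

p̂₁ = 703/1180 ≈ 0.595763, p̂₂ = 1396/2160 ≈ 0.646296.
Pooled p̂ = (703+1396)/(1180+2160) = 2099/3340 = 0.628443.
SE = √(p̂(1−p̂)(1/n₁+1/n₂)) = √(0.628443·0.371557·0.00131042) = √(0.000305986) = 0.017492.
z = (0.595763 − 0.646296)/0.017492 = -0.050533/0.017492 = -2.889.
Two-sided p-value ≈ 2·Φ(−2.889) = 0.0039, so at α = 0.1 we reject H₀.

z = -2.889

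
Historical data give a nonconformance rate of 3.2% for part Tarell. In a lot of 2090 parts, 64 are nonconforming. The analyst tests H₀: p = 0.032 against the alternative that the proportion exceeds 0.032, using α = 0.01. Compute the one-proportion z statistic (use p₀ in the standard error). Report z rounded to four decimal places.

p̂ = 64/2090 = 0.030622.
SE = √(p₀(1−p₀)/n) = √(0.030976/2090) = 0.003850.
z = (0.030622 − 0.032)/0.003850 = -0.001378/0.003850 = -0.3579.
p-value = P(Z > -0.358) ≈ 0.6398; since p > α = 0.01, fail to reject H₀.

z = -0.3579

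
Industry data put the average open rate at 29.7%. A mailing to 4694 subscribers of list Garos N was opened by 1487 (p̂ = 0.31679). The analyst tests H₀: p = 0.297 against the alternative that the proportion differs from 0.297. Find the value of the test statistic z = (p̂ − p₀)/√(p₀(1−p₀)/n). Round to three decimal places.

z = 2.967

p̂ = 1487/4694 = 0.31679.
Standard error under H₀: √(0.297×0.703/4694) = 0.00667.
z = (0.31679 − 0.297)/0.00667 = 0.01979/0.00667 = 2.967.
Two-sided p-value ≈ 2·Φ(−2.967) = 0.0030.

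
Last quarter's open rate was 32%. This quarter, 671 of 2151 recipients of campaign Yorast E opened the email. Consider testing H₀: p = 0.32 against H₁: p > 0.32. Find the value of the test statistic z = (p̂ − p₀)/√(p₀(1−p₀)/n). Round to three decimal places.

z = -0.801

p̂ = 671/2151 = 0.311948.
Under H₀, SE = √(0.32·0.68/2151) = √(0.000101162) = 0.010058.
z = (0.311948 − 0.32)/0.010058 = -0.008052/0.010058 = -0.801.
p-value = P(Z > -0.801) ≈ 0.7883.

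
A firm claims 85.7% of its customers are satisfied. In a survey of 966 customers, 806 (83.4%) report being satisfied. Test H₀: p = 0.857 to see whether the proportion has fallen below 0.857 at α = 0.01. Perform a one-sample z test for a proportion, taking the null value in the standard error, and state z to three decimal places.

p̂ = 806/966 = 0.834369.
Under H₀, SE = √(0.857·0.143/966) = √(0.000126864) = 0.011263.
z = (0.834369 − 0.857)/0.011263 = -0.022631/0.011263 = -2.009.
p-value = P(Z < -2.009) ≈ 0.0223, so at α = 0.01 we fail to reject H₀.

z = -2.009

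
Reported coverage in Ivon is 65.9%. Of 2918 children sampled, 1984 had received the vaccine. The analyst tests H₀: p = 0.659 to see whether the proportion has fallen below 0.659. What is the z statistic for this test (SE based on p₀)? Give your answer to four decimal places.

p̂ = 1984/2918 = 0.6799178.
Standard error under H₀: √(0.659×0.341/2918) = 0.0087756.
z = (0.6799178 − 0.659)/0.0087756 = 0.0209178/0.0087756 = 2.3836.

z = 2.3836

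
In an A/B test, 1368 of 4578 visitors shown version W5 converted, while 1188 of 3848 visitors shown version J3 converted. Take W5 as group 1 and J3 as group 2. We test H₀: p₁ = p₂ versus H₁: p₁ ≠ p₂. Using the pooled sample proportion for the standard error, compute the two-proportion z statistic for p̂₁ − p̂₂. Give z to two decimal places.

z = -0.99

p̂₁ = 1368/4578 = 0.29882, p̂₂ = 1188/3848 = 0.30873.
Pooled p̂ = (1368+1188)/(4578+3848) = 2556/8426 = 0.30335.
SE = √(0.211328 × 0.000478311) = 0.01005.
z = (0.29882 − 0.30873)/0.01005 = -0.00991/0.01005 = -0.99.
Two-sided p-value ≈ 2·Φ(−0.986) = 0.3242.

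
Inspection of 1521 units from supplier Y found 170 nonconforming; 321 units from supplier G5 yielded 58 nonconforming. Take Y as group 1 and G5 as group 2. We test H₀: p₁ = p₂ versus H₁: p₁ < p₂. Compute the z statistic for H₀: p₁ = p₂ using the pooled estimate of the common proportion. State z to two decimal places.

p̂₁ = 170/1521 = 0.1118, p̂₂ = 58/321 = 0.1807.
Pooled p̂ = (170+58)/(1521+321) = 228/1842 = 0.1238.
SE = √(p̂(1−p̂)(1/n₁+1/n₂)) = √(0.1238·0.8762·0.00377273) = √(0.00040918) = 0.0202.
z = (0.1118 − 0.1807)/0.0202 = -0.0689/0.0202 = -3.41.

z = -3.41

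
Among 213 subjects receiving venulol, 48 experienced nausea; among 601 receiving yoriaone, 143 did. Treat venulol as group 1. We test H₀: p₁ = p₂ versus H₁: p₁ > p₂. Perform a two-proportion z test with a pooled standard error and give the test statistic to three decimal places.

p̂₁ = 48/213 = 0.225352, p̂₂ = 143/601 = 0.237937.
Pooled p̂ = (48+143)/(213+601) = 191/814 = 0.234644.
SE = √(p̂(1−p̂)(1/n₁+1/n₂)) = √(0.234644·0.765356·0.00635873) = √(0.00114194) = 0.033793.
z = (0.225352 − 0.237937)/0.033793 = -0.012585/0.033793 = -0.372.

z = -0.372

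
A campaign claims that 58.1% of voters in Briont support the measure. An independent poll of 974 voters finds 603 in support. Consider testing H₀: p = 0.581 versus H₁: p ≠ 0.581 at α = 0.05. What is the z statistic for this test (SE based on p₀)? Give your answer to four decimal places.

p̂ = 603/974 = 0.6190965.
Under H₀, SE = √(0.581·0.419/974) = √(0.000249937) = 0.0158094.
z = (0.6190965 − 0.581)/0.0158094 = 0.0380965/0.0158094 = 2.4097.
Two-sided p-value ≈ 2·Φ(−2.410) = 0.0160; since p < α = 0.05, reject H₀.

z = 2.4097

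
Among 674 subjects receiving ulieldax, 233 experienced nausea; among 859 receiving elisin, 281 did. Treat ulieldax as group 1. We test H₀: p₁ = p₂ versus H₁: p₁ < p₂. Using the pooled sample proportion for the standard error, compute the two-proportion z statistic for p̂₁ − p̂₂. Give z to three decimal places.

p̂₁ = 233/674 ≈ 0.34570, p̂₂ = 281/859 ≈ 0.32712.
Pooled p̂ = (233+281)/(674+859) = 514/1533 = 0.33529.
SE = √(0.222871 × 0.00264782) = 0.02429.
z = (0.34570 − 0.32712)/0.02429 = 0.01858/0.02429 = 0.765.

z = 0.765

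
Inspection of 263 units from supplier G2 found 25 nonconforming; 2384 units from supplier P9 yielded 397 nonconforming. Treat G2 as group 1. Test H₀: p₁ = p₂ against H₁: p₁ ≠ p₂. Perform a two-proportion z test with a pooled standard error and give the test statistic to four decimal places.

z = -3.0048

p̂₁ = 25/263 ≈ 0.0950570, p̂₂ = 397/2384 ≈ 0.1665268.
Pooled p̂ = (25+397)/(263+2384) = 422/2647 = 0.1594258.
SE = √(p̂(1−p̂)(1/n₁+1/n₂)) = √(0.1594258·0.8405742·0.00422174) = √(0.000565753) = 0.0237856.
z = (0.0950570 − 0.1665268)/0.0237856 = -0.0714698/0.0237856 = -3.0048.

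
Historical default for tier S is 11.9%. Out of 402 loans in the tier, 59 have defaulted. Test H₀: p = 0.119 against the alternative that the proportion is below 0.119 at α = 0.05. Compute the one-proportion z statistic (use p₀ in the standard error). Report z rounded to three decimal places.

z = 1.719

p̂ = 59/402 ≈ 0.146766.
Under H₀, SE = √(0.119·0.881/402) = √(0.000260794) = 0.016149.
z = (0.146766 − 0.119)/0.016149 = 0.027766/0.016149 = 1.719.
p-value = P(Z < 1.719) ≈ 0.9572; since p > α = 0.05, fail to reject H₀.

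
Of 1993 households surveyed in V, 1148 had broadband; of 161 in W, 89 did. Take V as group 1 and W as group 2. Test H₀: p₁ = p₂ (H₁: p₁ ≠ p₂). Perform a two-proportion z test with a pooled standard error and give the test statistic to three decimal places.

p̂₁ = 1148/1993 = 0.57602, p̂₂ = 89/161 = 0.55280.
Pooled p̂ = (1148+89)/(1993+161) = 1237/2154 = 0.57428.
SE = √(p̂(1−p̂)(1/n₁+1/n₂)) = √(0.57428·0.42572·0.00671294) = √(0.00164119) = 0.04051.
z = (0.57602 − 0.55280)/0.04051 = 0.02322/0.04051 = 0.573.
Two-sided p-value ≈ 2·Φ(−0.573) = 0.5665.

z = 0.573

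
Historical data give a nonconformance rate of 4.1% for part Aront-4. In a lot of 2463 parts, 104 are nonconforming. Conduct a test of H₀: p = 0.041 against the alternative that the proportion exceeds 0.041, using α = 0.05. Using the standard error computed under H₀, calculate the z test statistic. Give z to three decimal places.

p̂ = 104/2463 ≈ 0.042225.
Under H₀, SE = √(0.041·0.959/2463) = √(1.59639e-05) = 0.003995.
z = (0.042225 − 0.041)/0.003995 = 0.001225/0.003995 = 0.307.
p-value = P(Z > 0.307) ≈ 0.3796. With α = 0.05, fail to reject H₀.

z = 0.307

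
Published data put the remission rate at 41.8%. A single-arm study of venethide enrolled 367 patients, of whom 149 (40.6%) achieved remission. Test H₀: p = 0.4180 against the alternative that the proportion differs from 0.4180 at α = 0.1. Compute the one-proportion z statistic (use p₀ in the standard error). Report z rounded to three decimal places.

p̂ = 149/367 ≈ 0.40599.
Standard error under H₀: √(0.418×0.582/367) = 0.02575.
z = (0.40599 − 0.418)/0.02575 = -0.01201/0.02575 = -0.466.
Two-sided p-value ≈ 2·Φ(−0.466) = 0.6410; since p > α = 0.1, fail to reject H₀.

z = -0.466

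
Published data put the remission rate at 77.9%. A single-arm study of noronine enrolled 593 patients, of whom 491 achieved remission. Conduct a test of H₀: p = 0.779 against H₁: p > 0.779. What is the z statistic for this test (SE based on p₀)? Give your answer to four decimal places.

z = 2.8754

p̂ = 491/593 = 0.8279933.
SE = √(p₀(1−p₀)/n) = √(0.17216/593) = 0.0170387.
z = (0.8279933 − 0.779)/0.0170387 = 0.0489933/0.0170387 = 2.8754.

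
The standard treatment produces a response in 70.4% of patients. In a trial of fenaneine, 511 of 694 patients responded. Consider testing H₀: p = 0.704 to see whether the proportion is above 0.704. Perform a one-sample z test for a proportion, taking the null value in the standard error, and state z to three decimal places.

z = 1.865

p̂ = 511/694 ≈ 0.736311.
Under H₀, SE = √(0.704·0.296/694) = √(0.000300265) = 0.017328.
z = (0.736311 − 0.704)/0.017328 = 0.032311/0.017328 = 1.865.
p-value = P(Z > 1.865) ≈ 0.0311.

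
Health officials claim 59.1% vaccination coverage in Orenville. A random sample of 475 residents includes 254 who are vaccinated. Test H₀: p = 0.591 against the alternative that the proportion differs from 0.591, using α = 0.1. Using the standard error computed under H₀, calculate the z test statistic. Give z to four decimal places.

z = -2.4941

p̂ = 254/475 = 0.534737.
SE = √(p₀(1−p₀)/n) = √(0.24172/475) = 0.022558.
z = (0.534737 − 0.591)/0.022558 = -0.056263/0.022558 = -2.4941.
p-value = 2·P(Z > 2.494) ≈ 0.0126; since p < α = 0.1, reject H₀.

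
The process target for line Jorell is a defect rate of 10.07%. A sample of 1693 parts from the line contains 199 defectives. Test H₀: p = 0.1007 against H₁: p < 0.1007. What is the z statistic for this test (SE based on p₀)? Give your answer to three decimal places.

z = 2.303

p̂ = 199/1693 = 0.117543.
Standard error under H₀: √(0.1007×0.8993/1693) = 0.007314.
z = (0.117543 − 0.1007)/0.007314 = 0.016843/0.007314 = 2.303.
p-value = P(Z < 2.303) ≈ 0.9894.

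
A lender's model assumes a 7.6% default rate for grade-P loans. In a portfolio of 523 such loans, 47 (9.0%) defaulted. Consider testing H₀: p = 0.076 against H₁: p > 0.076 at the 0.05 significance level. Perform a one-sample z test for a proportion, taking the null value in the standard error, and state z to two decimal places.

z = 1.20

p̂ = 47/523 = 0.0899.
Standard error under H₀: √(0.076×0.924/523) = 0.0116.
z = (0.0899 − 0.076)/0.0116 = 0.0139/0.0116 = 1.20.
p-value = P(Z > 1.197) ≈ 0.1157. With α = 0.05, fail to reject H₀.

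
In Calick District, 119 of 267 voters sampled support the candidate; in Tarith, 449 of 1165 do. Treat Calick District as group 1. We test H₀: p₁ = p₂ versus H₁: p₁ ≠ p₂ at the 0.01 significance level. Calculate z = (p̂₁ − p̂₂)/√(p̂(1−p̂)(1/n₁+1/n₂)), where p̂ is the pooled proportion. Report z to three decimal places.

z = 1.816

p̂₁ = 119/267 ≈ 0.44569, p̂₂ = 449/1165 ≈ 0.38541.
Pooled p̂ = (119+449)/(267+1165) = 568/1432 = 0.39665.
SE = √(p̂(1−p̂)(1/n₁+1/n₂)) = √(0.39665·0.60335·0.00460369) = √(0.00110175) = 0.03319.
z = (0.44569 − 0.38541)/0.03319 = 0.06028/0.03319 = 1.816.
Two-sided p-value ≈ 2·Φ(−1.816) = 0.0693, so at α = 0.01 we fail to reject H₀.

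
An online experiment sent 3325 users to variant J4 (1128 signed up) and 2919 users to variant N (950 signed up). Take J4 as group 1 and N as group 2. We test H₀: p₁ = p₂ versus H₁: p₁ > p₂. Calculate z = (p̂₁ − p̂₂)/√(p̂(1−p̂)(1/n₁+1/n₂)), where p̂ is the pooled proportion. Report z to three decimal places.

p̂₁ = 1128/3325 = 0.339248, p̂₂ = 950/2919 = 0.325454.
Pooled p̂ = (1128+950)/(3325+2919) = 2078/6244 = 0.332799.
SE = √(0.222044 × 0.000643335) = 0.011952.
z = (0.339248 − 0.325454)/0.011952 = 0.013794/0.011952 = 1.154.
p-value = P(Z > 1.154) ≈ 0.1242.

z = 1.154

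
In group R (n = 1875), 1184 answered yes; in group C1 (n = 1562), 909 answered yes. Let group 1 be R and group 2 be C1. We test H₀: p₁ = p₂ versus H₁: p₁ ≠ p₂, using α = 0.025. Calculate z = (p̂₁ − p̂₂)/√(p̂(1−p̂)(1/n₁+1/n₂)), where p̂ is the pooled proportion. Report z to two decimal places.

z = 2.96

p̂₁ = 1184/1875 ≈ 0.63147, p̂₂ = 909/1562 ≈ 0.58195.
Pooled p̂ = (1184+909)/(1875+1562) = 2093/3437 = 0.60896.
SE = √(p̂(1−p̂)(1/n₁+1/n₂)) = √(0.60896·0.39104·0.00117354) = √(0.000279452) = 0.01672.
z = (0.63147 − 0.58195)/0.01672 = 0.04952/0.01672 = 2.96.
p-value = 2·P(Z > 2.962) ≈ 0.0031, so at α = 0.025 we reject H₀.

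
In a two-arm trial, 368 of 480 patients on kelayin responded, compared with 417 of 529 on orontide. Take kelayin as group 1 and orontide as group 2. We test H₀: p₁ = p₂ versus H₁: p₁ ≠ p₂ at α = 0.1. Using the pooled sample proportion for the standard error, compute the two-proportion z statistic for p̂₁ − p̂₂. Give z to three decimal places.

z = -0.825

p̂₁ = 368/480 ≈ 0.76667, p̂₂ = 417/529 ≈ 0.78828.
Pooled p̂ = (368+417)/(480+529) = 785/1009 = 0.77800.
SE = √(p̂(1−p̂)(1/n₁+1/n₂)) = √(0.77800·0.22200·0.00397369) = √(0.000686325) = 0.02620.
z = (0.76667 − 0.78828)/0.02620 = -0.02161/0.02620 = -0.825.
Two-sided p-value ≈ 2·Φ(−0.825) = 0.4094. With α = 0.1, fail to reject H₀.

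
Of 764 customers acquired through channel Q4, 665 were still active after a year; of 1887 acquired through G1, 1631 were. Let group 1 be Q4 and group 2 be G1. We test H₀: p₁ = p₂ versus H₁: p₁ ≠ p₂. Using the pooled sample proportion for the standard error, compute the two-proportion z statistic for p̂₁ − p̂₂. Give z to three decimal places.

z = 0.417

p̂₁ = 665/764 = 0.87042, p̂₂ = 1631/1887 = 0.86433.
Pooled p̂ = (665+1631)/(764+1887) = 2296/2651 = 0.86609.
SE = √(0.115979 × 0.00183884) = 0.01460.
z = (0.87042 − 0.86433)/0.01460 = 0.00609/0.01460 = 0.417.
Two-sided p-value ≈ 2·Φ(−0.417) = 0.6770.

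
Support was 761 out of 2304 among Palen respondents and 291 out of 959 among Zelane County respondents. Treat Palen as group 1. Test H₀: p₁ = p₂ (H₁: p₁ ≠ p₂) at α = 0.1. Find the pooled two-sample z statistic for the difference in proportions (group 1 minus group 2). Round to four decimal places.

p̂₁ = 761/2304 ≈ 0.3302951, p̂₂ = 291/959 ≈ 0.3034411.
Pooled p̂ = (761+291)/(2304+959) = 1052/3263 = 0.3224027.
SE = √(0.218459 × 0.00147678) = 0.0179615.
z = (0.3302951 − 0.3034411)/0.0179615 = 0.0268540/0.0179615 = 1.4951.
Two-sided p-value ≈ 2·Φ(−1.495) = 0.1349, so at α = 0.1 we fail to reject H₀.

z = 1.4951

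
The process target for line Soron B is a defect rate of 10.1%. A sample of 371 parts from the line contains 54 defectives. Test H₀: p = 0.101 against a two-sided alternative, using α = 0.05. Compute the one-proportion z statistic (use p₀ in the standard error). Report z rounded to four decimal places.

z = 2.8479

p̂ = 54/371 = 0.145553.
SE = √(p₀(1−p₀)/n) = √(0.090799/371) = 0.015644.
z = (0.145553 − 0.101)/0.015644 = 0.044553/0.015644 = 2.8479.
Two-sided p-value ≈ 2·Φ(−2.848) = 0.0044. With α = 0.05, reject H₀.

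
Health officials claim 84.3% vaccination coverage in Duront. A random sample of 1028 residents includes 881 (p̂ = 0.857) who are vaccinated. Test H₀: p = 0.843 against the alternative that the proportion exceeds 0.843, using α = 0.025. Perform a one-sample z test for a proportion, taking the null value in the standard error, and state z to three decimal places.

p̂ = 881/1028 = 0.857004.
SE = √(p₀(1−p₀)/n) = √(0.13235/1028) = 0.011347.
z = (0.857004 − 0.843)/0.011347 = 0.014004/0.011347 = 1.234.
p-value = P(Z > 1.234) ≈ 0.1086, so at α = 0.025 we fail to reject H₀.

z = 1.234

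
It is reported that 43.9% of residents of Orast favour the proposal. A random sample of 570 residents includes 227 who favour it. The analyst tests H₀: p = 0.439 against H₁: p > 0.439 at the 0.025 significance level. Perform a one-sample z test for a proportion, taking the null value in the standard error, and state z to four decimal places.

p̂ = 227/570 = 0.398246.
SE = √(p₀(1−p₀)/n) = √(0.24628/570) = 0.020786.
z = (0.398246 − 0.439)/0.020786 = -0.040754/0.020786 = -1.9606.
p-value = P(Z > -1.961) ≈ 0.9750. With α = 0.025, fail to reject H₀.

z = -1.9606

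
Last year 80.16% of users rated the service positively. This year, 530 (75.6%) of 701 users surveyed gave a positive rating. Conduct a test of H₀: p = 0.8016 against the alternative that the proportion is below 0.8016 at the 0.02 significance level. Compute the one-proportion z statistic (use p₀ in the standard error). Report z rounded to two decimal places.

p̂ = 530/701 = 0.75606.
SE = √(p₀(1−p₀)/n) = √(0.15904/701) = 0.01506.
z = (0.75606 − 0.8016)/0.01506 = -0.04554/0.01506 = -3.02.
p-value = P(Z < -3.023) ≈ 0.0013; since p < α = 0.02, reject H₀.

z = -3.02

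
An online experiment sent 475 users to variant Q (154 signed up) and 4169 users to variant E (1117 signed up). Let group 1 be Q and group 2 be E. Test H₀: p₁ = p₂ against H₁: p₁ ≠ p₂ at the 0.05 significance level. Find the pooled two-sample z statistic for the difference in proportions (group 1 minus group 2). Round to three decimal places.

z = 2.607

p̂₁ = 154/475 ≈ 0.32421, p̂₂ = 1117/4169 ≈ 0.26793.
Pooled p̂ = (154+1117)/(475+4169) = 1271/4644 = 0.27369.
SE = √(0.198782 × 0.00234513) = 0.02159.
z = (0.32421 − 0.26793)/0.02159 = 0.05628/0.02159 = 2.607.
p-value = 2·P(Z > 2.607) ≈ 0.0091. With α = 0.05, reject H₀.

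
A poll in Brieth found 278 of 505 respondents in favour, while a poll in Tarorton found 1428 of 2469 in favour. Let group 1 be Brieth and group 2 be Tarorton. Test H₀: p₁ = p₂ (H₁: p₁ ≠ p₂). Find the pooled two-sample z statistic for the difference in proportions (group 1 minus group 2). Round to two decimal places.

p̂₁ = 278/505 ≈ 0.5505, p̂₂ = 1428/2469 ≈ 0.5784.
Pooled p̂ = (278+1428)/(505+2469) = 1706/2974 = 0.5736.
SE = √(p̂(1−p̂)(1/n₁+1/n₂)) = √(0.5736·0.4264·0.00238522) = √(0.000583371) = 0.0242.
z = (0.5505 − 0.5784)/0.0242 = -0.0279/0.0242 = -1.15.
Two-sided p-value ≈ 2·Φ(−1.154) = 0.2484.

z = -1.15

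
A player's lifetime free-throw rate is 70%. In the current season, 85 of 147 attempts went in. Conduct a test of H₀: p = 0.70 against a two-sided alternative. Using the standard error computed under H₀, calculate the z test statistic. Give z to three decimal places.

z = -3.222

p̂ = 85/147 ≈ 0.578231.
SE = √(p₀(1−p₀)/n) = √(0.21/147) = 0.037796.
z = (0.578231 − 0.7)/0.037796 = -0.121769/0.037796 = -3.222.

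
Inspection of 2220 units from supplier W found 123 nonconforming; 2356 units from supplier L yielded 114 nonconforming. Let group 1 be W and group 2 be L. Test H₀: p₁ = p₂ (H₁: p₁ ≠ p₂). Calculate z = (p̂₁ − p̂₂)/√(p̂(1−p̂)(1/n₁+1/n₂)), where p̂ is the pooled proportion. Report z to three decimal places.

p̂₁ = 123/2220 = 0.055405, p̂₂ = 114/2356 = 0.048387.
Pooled p̂ = (123+114)/(2220+2356) = 237/4576 = 0.051792.
SE = √(p̂(1−p̂)(1/n₁+1/n₂)) = √(0.051792·0.948208·0.000874899) = √(4.29659e-05) = 0.006555.
z = (0.055405 − 0.048387)/0.006555 = 0.007018/0.006555 = 1.071.

z = 1.071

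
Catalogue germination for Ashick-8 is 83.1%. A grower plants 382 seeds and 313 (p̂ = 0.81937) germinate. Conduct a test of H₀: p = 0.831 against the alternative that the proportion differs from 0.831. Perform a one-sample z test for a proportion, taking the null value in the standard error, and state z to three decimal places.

p̂ = 313/382 = 0.819372.
SE = √(p₀(1−p₀)/n) = √(0.14044/382) = 0.019174.
z = (0.819372 − 0.831)/0.019174 = -0.011628/0.019174 = -0.606.
p-value = 2·P(Z > 0.606) ≈ 0.5442.

z = -0.606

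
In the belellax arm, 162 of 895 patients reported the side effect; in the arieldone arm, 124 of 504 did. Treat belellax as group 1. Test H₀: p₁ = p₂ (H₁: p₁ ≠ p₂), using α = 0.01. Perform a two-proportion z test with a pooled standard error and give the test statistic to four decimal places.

z = -2.8953

p̂₁ = 162/895 ≈ 0.181006, p̂₂ = 124/504 ≈ 0.246032.
Pooled p̂ = (162+124)/(895+504) = 286/1399 = 0.204432.
SE = √(0.162639 × 0.00310145) = 0.022459.
z = (0.181006 − 0.246032)/0.022459 = -0.065026/0.022459 = -2.8953.
p-value = 2·P(Z > 2.895) ≈ 0.0038. With α = 0.01, reject H₀.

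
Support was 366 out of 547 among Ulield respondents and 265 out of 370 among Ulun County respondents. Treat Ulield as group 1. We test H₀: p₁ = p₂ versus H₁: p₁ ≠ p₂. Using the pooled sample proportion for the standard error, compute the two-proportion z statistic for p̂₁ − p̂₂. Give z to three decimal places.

z = -1.511

p̂₁ = 366/547 ≈ 0.66910, p̂₂ = 265/370 ≈ 0.71622.
Pooled p̂ = (366+265)/(547+370) = 631/917 = 0.68811.
SE = √(0.214613 × 0.00453086) = 0.03118.
z = (0.66910 − 0.71622)/0.03118 = -0.04712/0.03118 = -1.511.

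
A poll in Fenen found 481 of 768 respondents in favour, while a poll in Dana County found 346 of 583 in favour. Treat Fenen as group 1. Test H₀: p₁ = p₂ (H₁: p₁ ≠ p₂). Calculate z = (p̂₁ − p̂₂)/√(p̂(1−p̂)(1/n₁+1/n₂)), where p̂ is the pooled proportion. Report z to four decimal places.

p̂₁ = 481/768 = 0.626302, p̂₂ = 346/583 = 0.593482.
Pooled p̂ = (481+346)/(768+583) = 827/1351 = 0.612139.
SE = √(0.237425 × 0.00301735) = 0.026766.
z = (0.626302 − 0.593482)/0.026766 = 0.032820/0.026766 = 1.2262.
p-value = 2·P(Z > 1.226) ≈ 0.2201.

z = 1.2262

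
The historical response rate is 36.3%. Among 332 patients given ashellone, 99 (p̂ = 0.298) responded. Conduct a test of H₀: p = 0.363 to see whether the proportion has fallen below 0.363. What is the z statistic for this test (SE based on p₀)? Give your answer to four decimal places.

p̂ = 99/332 = 0.2981928.
Under H₀, SE = √(0.363·0.637/332) = √(0.000696479) = 0.0263909.
z = (0.2981928 − 0.363)/0.0263909 = -0.0648072/0.0263909 = -2.4557.

z = -2.4557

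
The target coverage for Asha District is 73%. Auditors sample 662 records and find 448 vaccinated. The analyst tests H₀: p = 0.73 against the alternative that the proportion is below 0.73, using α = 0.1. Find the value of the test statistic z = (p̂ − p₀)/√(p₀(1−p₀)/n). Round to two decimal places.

z = -3.09

p̂ = 448/662 = 0.67674.
Standard error under H₀: √(0.73×0.27/662) = 0.01725.
z = (0.67674 − 0.73)/0.01725 = -0.05326/0.01725 = -3.09.
p-value = P(Z < -3.087) ≈ 0.0010, so at α = 0.1 we reject H₀.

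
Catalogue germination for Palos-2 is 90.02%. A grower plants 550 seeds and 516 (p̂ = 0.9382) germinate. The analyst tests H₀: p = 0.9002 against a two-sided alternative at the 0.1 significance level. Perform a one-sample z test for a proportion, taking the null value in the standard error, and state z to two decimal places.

z = 2.97

p̂ = 516/550 ≈ 0.9382.
SE = √(p₀(1−p₀)/n) = √(0.08984/550) = 0.0128.
z = (0.9382 − 0.9002)/0.0128 = 0.0380/0.0128 = 2.97.
Two-sided p-value ≈ 2·Φ(−2.972) = 0.0030, so at α = 0.1 we reject H₀.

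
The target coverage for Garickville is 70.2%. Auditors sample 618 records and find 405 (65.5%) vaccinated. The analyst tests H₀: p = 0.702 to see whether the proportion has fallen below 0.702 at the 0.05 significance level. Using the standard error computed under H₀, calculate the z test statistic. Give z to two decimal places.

p̂ = 405/618 = 0.6553.
SE = √(p₀(1−p₀)/n) = √(0.2092/618) = 0.0184.
z = (0.6553 − 0.702)/0.0184 = -0.0467/0.0184 = -2.54.
p-value = P(Z < -2.536) ≈ 0.0056; since p < α = 0.05, reject H₀.

z = -2.54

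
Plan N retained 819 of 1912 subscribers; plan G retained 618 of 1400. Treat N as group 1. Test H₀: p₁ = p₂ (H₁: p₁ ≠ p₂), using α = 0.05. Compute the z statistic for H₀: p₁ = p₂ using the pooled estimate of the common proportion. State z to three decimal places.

p̂₁ = 819/1912 = 0.42835, p̂₂ = 618/1400 = 0.44143.
Pooled p̂ = (819+618)/(1912+1400) = 1437/3312 = 0.43388.
SE = √(p̂(1−p̂)(1/n₁+1/n₂)) = √(0.43388·0.56612·0.0012373) = √(0.000303915) = 0.01743.
z = (0.42835 − 0.44143)/0.01743 = -0.01308/0.01743 = -0.750.
Two-sided p-value ≈ 2·Φ(−0.750) = 0.4530. With α = 0.05, fail to reject H₀.

z = -0.750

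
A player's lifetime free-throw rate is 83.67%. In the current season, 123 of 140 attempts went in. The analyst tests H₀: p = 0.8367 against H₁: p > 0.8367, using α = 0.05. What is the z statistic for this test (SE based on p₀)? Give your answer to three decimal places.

p̂ = 123/140 ≈ 0.87857.
Under H₀, SE = √(0.8367·0.1633/140) = √(0.000975951) = 0.03124.
z = (0.87857 − 0.8367)/0.03124 = 0.04187/0.03124 = 1.340.
p-value = P(Z > 1.340) ≈ 0.0901, so at α = 0.05 we fail to reject H₀.

z = 1.340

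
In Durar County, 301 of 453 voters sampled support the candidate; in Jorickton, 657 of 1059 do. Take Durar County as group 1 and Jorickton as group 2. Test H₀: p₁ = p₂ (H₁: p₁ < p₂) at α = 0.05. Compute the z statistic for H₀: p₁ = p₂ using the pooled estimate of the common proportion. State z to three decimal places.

z = 1.629

p̂₁ = 301/453 = 0.66446, p̂₂ = 657/1059 = 0.62040.
Pooled p̂ = (301+657)/(453+1059) = 958/1512 = 0.63360.
SE = √(p̂(1−p̂)(1/n₁+1/n₂)) = √(0.63360·0.36640·0.00315179) = √(0.000731694) = 0.02705.
z = (0.66446 − 0.62040)/0.02705 = 0.04406/0.02705 = 1.629.
p-value = P(Z < 1.629) ≈ 0.9483. With α = 0.05, fail to reject H₀.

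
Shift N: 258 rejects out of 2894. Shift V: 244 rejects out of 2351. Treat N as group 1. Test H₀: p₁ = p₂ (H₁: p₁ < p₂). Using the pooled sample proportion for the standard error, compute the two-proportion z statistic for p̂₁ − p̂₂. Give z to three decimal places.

p̂₁ = 258/2894 = 0.08915, p̂₂ = 244/2351 = 0.10379.
Pooled p̂ = (258+244)/(2894+2351) = 502/5245 = 0.09571.
SE = √(0.0865498 × 0.000770893) = 0.00817.
z = (0.08915 − 0.10379)/0.00817 = -0.01464/0.00817 = -1.792.

z = -1.792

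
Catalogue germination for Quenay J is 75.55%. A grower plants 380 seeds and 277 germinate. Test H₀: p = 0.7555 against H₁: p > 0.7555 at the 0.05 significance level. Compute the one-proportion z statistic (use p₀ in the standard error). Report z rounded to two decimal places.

p̂ = 277/380 ≈ 0.72895.
Standard error under H₀: √(0.7555×0.2445/380) = 0.02205.
z = (0.72895 − 0.7555)/0.02205 = -0.02655/0.02205 = -1.20.
p-value = P(Z > -1.204) ≈ 0.8858, so at α = 0.05 we fail to reject H₀.

z = -1.20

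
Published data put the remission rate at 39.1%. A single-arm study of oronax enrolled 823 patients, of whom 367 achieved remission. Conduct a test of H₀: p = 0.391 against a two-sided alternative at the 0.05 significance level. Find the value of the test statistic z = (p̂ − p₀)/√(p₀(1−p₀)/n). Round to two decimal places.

p̂ = 367/823 = 0.4459.
Under H₀, SE = √(0.391·0.609/823) = √(0.00028933) = 0.0170.
z = (0.4459 − 0.391)/0.0170 = 0.0549/0.0170 = 3.23.
p-value = 2·P(Z > 3.229) ≈ 0.0012; since p < α = 0.05, reject H₀.

z = 3.23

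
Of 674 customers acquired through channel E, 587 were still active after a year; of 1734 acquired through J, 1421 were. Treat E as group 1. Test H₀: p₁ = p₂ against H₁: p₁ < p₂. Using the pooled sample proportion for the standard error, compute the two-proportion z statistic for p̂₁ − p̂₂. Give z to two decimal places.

z = 3.04

p̂₁ = 587/674 ≈ 0.8709, p̂₂ = 1421/1734 ≈ 0.8195.
Pooled p̂ = (587+1421)/(674+1734) = 2008/2408 = 0.8339.
SE = √(0.138519 × 0.00206038) = 0.0169.
z = (0.8709 − 0.8195)/0.0169 = 0.0514/0.0169 = 3.04.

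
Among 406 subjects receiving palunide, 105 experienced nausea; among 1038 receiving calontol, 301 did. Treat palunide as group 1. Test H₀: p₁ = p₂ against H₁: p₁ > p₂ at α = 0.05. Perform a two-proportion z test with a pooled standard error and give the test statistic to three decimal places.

p̂₁ = 105/406 = 0.258621, p̂₂ = 301/1038 = 0.289981.
Pooled p̂ = (105+301)/(406+1038) = 406/1444 = 0.281163.
SE = √(p̂(1−p̂)(1/n₁+1/n₂)) = √(0.281163·0.718837·0.00342645) = √(0.000692521) = 0.026316.
z = (0.258621 − 0.289981)/0.026316 = -0.031360/0.026316 = -1.192.
p-value = P(Z > -1.192) ≈ 0.8833. With α = 0.05, fail to reject H₀.

z = -1.192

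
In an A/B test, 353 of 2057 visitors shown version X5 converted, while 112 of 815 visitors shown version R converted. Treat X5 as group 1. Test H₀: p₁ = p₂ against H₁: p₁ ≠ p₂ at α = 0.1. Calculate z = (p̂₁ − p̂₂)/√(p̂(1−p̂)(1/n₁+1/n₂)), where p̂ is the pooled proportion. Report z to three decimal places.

p̂₁ = 353/2057 ≈ 0.17161, p̂₂ = 112/815 ≈ 0.13742.
Pooled p̂ = (353+112)/(2057+815) = 465/2872 = 0.16191.
SE = √(0.135694 × 0.00171314) = 0.01525.
z = (0.17161 − 0.13742)/0.01525 = 0.03419/0.01525 = 2.242.
p-value = 2·P(Z > 2.242) ≈ 0.0249; since p < α = 0.1, reject H₀.

z = 2.242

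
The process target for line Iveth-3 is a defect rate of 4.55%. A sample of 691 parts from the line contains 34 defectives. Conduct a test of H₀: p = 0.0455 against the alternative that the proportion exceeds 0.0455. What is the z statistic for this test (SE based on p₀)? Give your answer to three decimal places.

p̂ = 34/691 = 0.04920.
Standard error under H₀: √(0.0455×0.9545/691) = 0.00793.
z = (0.04920 − 0.0455)/0.00793 = 0.00370/0.00793 = 0.467.
p-value = P(Z > 0.467) ≈ 0.3202.

z = 0.467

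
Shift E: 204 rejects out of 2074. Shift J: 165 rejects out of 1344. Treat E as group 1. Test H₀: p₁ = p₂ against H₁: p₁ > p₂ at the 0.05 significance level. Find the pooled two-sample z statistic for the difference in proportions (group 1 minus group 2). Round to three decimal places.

z = -2.246

p̂₁ = 204/2074 ≈ 0.09836, p̂₂ = 165/1344 ≈ 0.12277.
Pooled p̂ = (204+165)/(2074+1344) = 369/3418 = 0.10796.
SE = √(0.096303 × 0.00122621) = 0.01087.
z = (0.09836 − 0.12277)/0.01087 = -0.02441/0.01087 = -2.246.
p-value = P(Z > -2.246) ≈ 0.9876; since p > α = 0.05, fail to reject H₀.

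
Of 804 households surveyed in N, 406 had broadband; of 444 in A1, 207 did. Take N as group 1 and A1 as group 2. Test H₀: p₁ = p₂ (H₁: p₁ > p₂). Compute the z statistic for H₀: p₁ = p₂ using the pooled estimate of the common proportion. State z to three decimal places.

p̂₁ = 406/804 = 0.50498, p̂₂ = 207/444 = 0.46622.
Pooled p̂ = (406+207)/(804+444) = 613/1248 = 0.49119.
SE = √(0.249922 × 0.00349603) = 0.02956.
z = (0.50498 − 0.46622)/0.02956 = 0.03876/0.02956 = 1.311.
p-value = P(Z > 1.311) ≈ 0.0949.

z = 1.311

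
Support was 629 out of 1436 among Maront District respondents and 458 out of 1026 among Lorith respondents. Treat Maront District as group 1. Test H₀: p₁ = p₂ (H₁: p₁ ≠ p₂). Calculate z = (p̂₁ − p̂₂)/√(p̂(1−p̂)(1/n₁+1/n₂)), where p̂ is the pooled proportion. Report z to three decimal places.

p̂₁ = 629/1436 ≈ 0.43802, p̂₂ = 458/1026 ≈ 0.44639.
Pooled p̂ = (629+458)/(1436+1026) = 1087/2462 = 0.44151.
SE = √(0.246579 × 0.00167104) = 0.02030.
z = (0.43802 − 0.44639)/0.02030 = -0.00837/0.02030 = -0.412.
Two-sided p-value ≈ 2·Φ(−0.412) = 0.6800.

z = -0.412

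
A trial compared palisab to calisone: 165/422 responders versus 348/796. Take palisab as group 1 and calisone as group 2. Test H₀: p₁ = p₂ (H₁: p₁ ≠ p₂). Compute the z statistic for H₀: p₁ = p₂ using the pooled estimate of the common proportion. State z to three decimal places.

p̂₁ = 165/422 = 0.39100, p̂₂ = 348/796 = 0.43719.
Pooled p̂ = (165+348)/(422+796) = 513/1218 = 0.42118.
SE = √(0.243788 × 0.00362595) = 0.02973.
z = (0.39100 − 0.43719)/0.02973 = -0.04619/0.02973 = -1.554.
Two-sided p-value ≈ 2·Φ(−1.554) = 0.1203.

z = -1.554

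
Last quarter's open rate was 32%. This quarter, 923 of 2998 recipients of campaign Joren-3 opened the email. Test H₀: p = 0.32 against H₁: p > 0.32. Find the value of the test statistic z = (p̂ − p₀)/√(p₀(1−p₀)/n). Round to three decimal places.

p̂ = 923/2998 ≈ 0.30787.
Under H₀, SE = √(0.32·0.68/2998) = √(7.25817e-05) = 0.00852.
z = (0.30787 − 0.32)/0.00852 = -0.01213/0.00852 = -1.424.
p-value = P(Z > -1.424) ≈ 0.9227.

z = -1.424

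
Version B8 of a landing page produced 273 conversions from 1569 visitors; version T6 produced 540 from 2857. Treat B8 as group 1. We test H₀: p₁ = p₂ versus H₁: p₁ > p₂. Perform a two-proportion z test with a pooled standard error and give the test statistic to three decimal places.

z = -1.234

p̂₁ = 273/1569 ≈ 0.173996, p̂₂ = 540/2857 ≈ 0.189009.
Pooled p̂ = (273+540)/(1569+2857) = 813/4426 = 0.183687.
SE = √(0.149946 × 0.000987366) = 0.012168.
z = (0.173996 − 0.189009)/0.012168 = -0.015013/0.012168 = -1.234.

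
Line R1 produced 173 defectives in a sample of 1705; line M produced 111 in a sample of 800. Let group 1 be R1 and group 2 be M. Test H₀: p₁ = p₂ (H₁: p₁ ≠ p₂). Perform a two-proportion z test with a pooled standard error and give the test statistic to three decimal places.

p̂₁ = 173/1705 ≈ 0.101466, p̂₂ = 111/800 ≈ 0.138750.
Pooled p̂ = (173+111)/(1705+800) = 284/2505 = 0.113373.
SE = √(0.10052 × 0.00183651) = 0.013587.
z = (0.101466 − 0.138750)/0.013587 = -0.037284/0.013587 = -2.744.

z = -2.744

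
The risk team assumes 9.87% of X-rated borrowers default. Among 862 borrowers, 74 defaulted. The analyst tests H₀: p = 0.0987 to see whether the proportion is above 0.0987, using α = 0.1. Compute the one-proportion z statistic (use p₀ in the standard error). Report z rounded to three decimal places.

p̂ = 74/862 = 0.08585.
Under H₀, SE = √(0.0987·0.9013/862) = √(0.0001032) = 0.01016.
z = (0.08585 − 0.0987)/0.01016 = -0.01285/0.01016 = -1.265.
p-value = P(Z > -1.265) ≈ 0.8971, so at α = 0.1 we fail to reject H₀.

z = -1.265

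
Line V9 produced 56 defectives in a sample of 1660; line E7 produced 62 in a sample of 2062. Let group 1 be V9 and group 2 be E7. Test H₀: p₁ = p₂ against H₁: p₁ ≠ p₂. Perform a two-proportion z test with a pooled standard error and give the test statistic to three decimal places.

p̂₁ = 56/1660 = 0.033735, p̂₂ = 62/2062 = 0.030068.
Pooled p̂ = (56+62)/(1660+2062) = 118/3722 = 0.031703.
SE = √(0.0306983 × 0.00108738) = 0.005778.
z = (0.033735 − 0.030068)/0.005778 = 0.003667/0.005778 = 0.635.
Two-sided p-value ≈ 2·Φ(−0.635) = 0.5256.

z = 0.635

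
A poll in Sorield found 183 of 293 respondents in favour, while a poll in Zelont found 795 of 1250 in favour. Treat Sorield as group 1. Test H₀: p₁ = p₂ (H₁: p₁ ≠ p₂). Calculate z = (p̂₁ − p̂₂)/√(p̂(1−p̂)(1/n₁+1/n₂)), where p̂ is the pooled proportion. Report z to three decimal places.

z = -0.365

p̂₁ = 183/293 ≈ 0.624573, p̂₂ = 795/1250 ≈ 0.636000.
Pooled p̂ = (183+795)/(293+1250) = 978/1543 = 0.633830.
SE = √(p̂(1−p̂)(1/n₁+1/n₂)) = √(0.633830·0.366170·0.00421297) = √(0.000977786) = 0.031270.
z = (0.624573 − 0.636000)/0.031270 = -0.011427/0.031270 = -0.365.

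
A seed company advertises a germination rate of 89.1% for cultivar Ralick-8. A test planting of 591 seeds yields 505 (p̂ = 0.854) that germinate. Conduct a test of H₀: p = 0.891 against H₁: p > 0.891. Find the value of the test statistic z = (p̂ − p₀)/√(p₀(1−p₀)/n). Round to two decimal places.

p̂ = 505/591 = 0.8545.
Under H₀, SE = √(0.891·0.109/591) = √(0.00016433) = 0.0128.
z = (0.8545 − 0.891)/0.0128 = -0.0365/0.0128 = -2.85.
p-value = P(Z > -2.849) ≈ 0.9978.

z = -2.85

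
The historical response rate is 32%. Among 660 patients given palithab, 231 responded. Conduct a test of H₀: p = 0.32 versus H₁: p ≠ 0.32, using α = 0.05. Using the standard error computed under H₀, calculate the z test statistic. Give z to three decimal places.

z = 1.652

p̂ = 231/660 = 0.35000.
Standard error under H₀: √(0.32×0.68/660) = 0.01816.
z = (0.35000 − 0.32)/0.01816 = 0.03000/0.01816 = 1.652.
p-value = 2·P(Z > 1.652) ≈ 0.0985, so at α = 0.05 we fail to reject H₀.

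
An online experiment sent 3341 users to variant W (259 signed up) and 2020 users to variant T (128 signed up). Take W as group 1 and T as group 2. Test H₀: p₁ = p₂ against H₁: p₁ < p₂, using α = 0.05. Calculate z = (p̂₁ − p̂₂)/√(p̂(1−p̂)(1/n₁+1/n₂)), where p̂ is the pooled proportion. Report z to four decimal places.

z = 1.9407

p̂₁ = 259/3341 = 0.0775217, p̂₂ = 128/2020 = 0.0633663.
Pooled p̂ = (259+128)/(3341+2020) = 387/5361 = 0.0721880.
SE = √(0.0669769 × 0.000794361) = 0.0072941.
z = (0.0775217 − 0.0633663)/0.0072941 = 0.0141554/0.0072941 = 1.9407.
p-value = P(Z < 1.941) ≈ 0.9739, so at α = 0.05 we fail to reject H₀.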